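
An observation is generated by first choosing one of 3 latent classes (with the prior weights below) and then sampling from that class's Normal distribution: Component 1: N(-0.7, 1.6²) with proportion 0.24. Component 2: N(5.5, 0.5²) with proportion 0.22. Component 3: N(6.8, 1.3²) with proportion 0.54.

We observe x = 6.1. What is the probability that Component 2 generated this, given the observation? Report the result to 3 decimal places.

0.373

P(component k | x) = π_k·f_k(x) / marginal(x), where marginal(x) = Σ_j π_j·f_j(x).
Evaluate each component's likelihood at the observed value:
  f_1 = (1/(1.6·√(2π)))·exp(−(6.1−-0.7)²/(2·1.6²)) = 0.249339·exp(-9.03125) = 2.98241e-05
  f_2 = (1/(0.5·√(2π)))·exp(−(6.1−5.5)²/(2·0.5²)) = 0.797885·exp(-0.72000) = 0.388372
  f_3 = (1/(1.3·√(2π)))·exp(−(6.1−6.8)²/(2·1.3²)) = 0.306879·exp(-0.14497) = 0.265465
Weight by the priors:
  π_1·f_1 = 0.24 × 2.98241e-05 = 7.1578e-06
  π_2·f_2 = 0.22 × 0.388372 = 0.0854419
  π_3·f_3 = 0.54 × 0.265465 = 0.143351
Normaliser: 7.1578e-06 + 0.0854419 + 0.143351 = 0.2288
P(Component 2 | the observation) = 0.0854419 / 0.2288 ≈ 0.373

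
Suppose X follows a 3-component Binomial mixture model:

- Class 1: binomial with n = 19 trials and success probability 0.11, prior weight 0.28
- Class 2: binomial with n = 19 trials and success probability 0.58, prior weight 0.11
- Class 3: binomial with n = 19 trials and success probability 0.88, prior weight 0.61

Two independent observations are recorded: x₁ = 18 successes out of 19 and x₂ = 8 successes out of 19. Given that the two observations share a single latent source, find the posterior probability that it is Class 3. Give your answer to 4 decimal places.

Posterior ∝ prior × likelihood, so P(k | x) ∝ π_k f_k(x); normalise over all components.
Since both observations come from the same component, the likelihood for component k is f_k(x₁)·f_k(x₂).
  p_1 = [9.40182e-17] × [0.000449624] = 4.22729e-20
  p_2 = [0.000440258] × [0.069436] = 3.05697e-05
  p_3 = [0.228362] × [2.01964e-06] = 4.61208e-07
Weight by the priors:
  π_1·p_1 = 0.28 × 4.22729e-20 = 1.18364e-20
  π_2·p_2 = 0.11 × 3.05697e-05 = 3.36267e-06
  π_3·p_3 = 0.61 × 4.61208e-07 = 2.81337e-07
Sum: 1.18364e-20 + 3.36267e-06 + 2.81337e-07 = 3.644e-06
P(Class 3 | x) ≈ 0.0772

0.0772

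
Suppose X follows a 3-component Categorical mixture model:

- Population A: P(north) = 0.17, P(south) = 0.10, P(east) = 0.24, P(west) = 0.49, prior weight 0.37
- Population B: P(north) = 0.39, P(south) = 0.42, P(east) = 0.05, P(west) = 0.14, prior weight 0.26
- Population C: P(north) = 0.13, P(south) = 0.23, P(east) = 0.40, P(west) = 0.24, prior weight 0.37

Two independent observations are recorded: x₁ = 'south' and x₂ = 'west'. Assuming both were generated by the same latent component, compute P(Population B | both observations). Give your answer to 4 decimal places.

The responsibility of component k is P(Z=k) f_k(x) divided by Σ_j P(Z=j) f_j(x).
Since both observations come from the same component, the likelihood for component k is f_k(x₁)·f_k(x₂).
  L_A = [0.1] × [0.49] = 0.049
  L_B = [0.42] × [0.14] = 0.0588
  L_C = [0.23] × [0.24] = 0.0552
Prior × likelihood for each component:
  P(Z=A)·L_A = 0.37 × 0.049 = 0.01813
  P(Z=B)·L_B = 0.26 × 0.0588 = 0.015288
  P(Z=C)·L_C = 0.37 × 0.0552 = 0.020424
Denominator: 0.01813 + 0.015288 + 0.020424 = 0.053842
P(Population B | x) ≈ 0.2839

0.2839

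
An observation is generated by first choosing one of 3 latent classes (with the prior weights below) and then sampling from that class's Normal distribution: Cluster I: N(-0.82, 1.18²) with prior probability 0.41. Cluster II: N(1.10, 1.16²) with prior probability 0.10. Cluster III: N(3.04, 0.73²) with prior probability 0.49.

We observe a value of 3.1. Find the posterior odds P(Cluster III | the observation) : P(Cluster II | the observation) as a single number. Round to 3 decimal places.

34.306

Since P(k|x) ∝ w_k f_k(x), the posterior odds are w_i f_i(x) / (w_j f_j(x)).
Component likelihoods at x = 3.1:
  p_I = 0.0013571
  p_II = 0.0777945
  p_III = 0.544653
Odds = (0.49/0.10) × (0.544653/0.0777945) = 4.9 × 7.00118 ≈ 34.306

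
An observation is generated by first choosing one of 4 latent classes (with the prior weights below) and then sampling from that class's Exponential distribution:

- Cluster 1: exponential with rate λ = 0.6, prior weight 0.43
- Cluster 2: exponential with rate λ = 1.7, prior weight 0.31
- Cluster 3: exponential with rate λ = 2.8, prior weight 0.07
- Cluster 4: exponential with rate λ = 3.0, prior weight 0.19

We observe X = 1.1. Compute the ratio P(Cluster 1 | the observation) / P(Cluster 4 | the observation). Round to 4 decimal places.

6.3428

Posterior odds = (P(Z=i) f_i(x)) / (P(Z=j) f_j(x)); the normalising sum cancels.
Component likelihoods at x = 1.1:
  f_1 = 0.6·e^(−0.6·1.1) = 0.6·e^(−0.6600) = 0.310111
  f_2 = 1.7·e^(−1.7·1.1) = 1.7·e^(−1.8700) = 0.26201
  f_3 = 2.8·e^(−2.8·1.1) = 2.8·e^(−3.0800) = 0.128686
  f_4 = 3.0·e^(−3.0·1.1) = 3.0·e^(−3.3000) = 0.11065
0.133348 / 0.0210234 ≈ 6.3428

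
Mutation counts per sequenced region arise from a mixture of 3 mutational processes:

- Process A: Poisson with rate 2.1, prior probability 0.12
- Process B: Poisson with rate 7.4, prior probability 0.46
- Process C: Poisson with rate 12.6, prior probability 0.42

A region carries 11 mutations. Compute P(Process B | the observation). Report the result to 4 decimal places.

Posterior ∝ prior × likelihood, so P(k | x) ∝ w_k f_k(x); normalise over all components.
Poisson probabilities:
  p_A = 1.07458e-05
  p_B = 0.0557974
  p_C = 0.107352
Unnormalised posteriors:
  w_A·p_A = 0.12 × 1.07458e-05 = 1.28949e-06
  w_B·p_B = 0.46 × 0.0557974 = 0.0256668
  w_C·p_C = 0.42 × 0.107352 = 0.0450878
Denominator: 1.28949e-06 + 0.0256668 + 0.0450878 = 0.0707559
So the posterior for Process B is 0.0256668 / 0.0707559 ≈ 0.3628.

0.3628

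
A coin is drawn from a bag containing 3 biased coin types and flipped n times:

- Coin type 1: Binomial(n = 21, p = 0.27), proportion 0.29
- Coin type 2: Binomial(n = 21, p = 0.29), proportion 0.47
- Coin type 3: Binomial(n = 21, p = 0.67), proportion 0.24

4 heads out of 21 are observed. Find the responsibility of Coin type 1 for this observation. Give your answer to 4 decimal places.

Apply Bayes' rule: the posterior for each component is proportional to its prior times its likelihood at x.
Component likelihoods at x = 4 heads out of 21:
  p_1 = C(21,4)·0.27^4·0.73^17 = 5985·0.00531441·0.00474776 = 0.151011
  p_2 = C(21,4)·0.29^4·0.71^17 = 5985·0.00707281·0.00296068 = 0.125328
  p_3 = C(21,4)·0.67^4·0.33^17 = 5985·0.201511·6.52735e-09 = 7.87228e-06
Multiply by the mixture weights:
  P(Z=1)·p_1 = 0.29 × 0.151011 = 0.0437931
  P(Z=2)·p_2 = 0.47 × 0.125328 = 0.0589042
  P(Z=3)·p_3 = 0.24 × 7.87228e-06 = 1.88935e-06
Denominator: 0.0437931 + 0.0589042 + 1.88935e-06 = 0.102699
So the posterior for Coin type 1 is 0.0437931 / 0.102699 ≈ 0.4264.

0.4264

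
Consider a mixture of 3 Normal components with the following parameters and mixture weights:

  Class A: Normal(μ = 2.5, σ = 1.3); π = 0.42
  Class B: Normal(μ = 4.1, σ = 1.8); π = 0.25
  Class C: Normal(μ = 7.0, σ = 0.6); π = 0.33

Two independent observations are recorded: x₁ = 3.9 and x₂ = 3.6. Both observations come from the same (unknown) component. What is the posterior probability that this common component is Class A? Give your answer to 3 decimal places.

0.569

Posterior ∝ prior × likelihood, so P(k | x) ∝ P(Z=k) f_k(x); normalise over all components.
Since both observations come from the same component, the likelihood for component k is f_k(x₁)·f_k(x₂).
  L_A = [(1/(1.3·√(2π)))·exp(−(3.9−2.5)²/(2·1.3²)) = 0.306879·exp(-0.57988) = 0.171841] × [0.214533] = 0.0368656
  L_B = [(1/(1.8·√(2π)))·exp(−(3.9−4.1)²/(2·1.8²)) = 0.221635·exp(-0.00617) = 0.220271] × [0.213247] = 0.046972
  L_C = [(1/(0.6·√(2π)))·exp(−(3.9−7.0)²/(2·0.6²)) = 0.664904·exp(-13.34722) = 1.06202e-06] × [7.07815e-08] = 7.51715e-14
Prior × likelihood for each component:
  P(Z=A)·L_A = 0.42 × 0.0368656 = 0.0154836
  P(Z=B)·L_B = 0.25 × 0.046972 = 0.011743
  P(Z=C)·L_C = 0.33 × 7.51715e-14 = 2.48066e-14
Evidence: 0.0154836 + 0.011743 + 2.48066e-14 = 0.0272266
So the posterior for Class A is 0.0154836 / 0.0272266 ≈ 0.569.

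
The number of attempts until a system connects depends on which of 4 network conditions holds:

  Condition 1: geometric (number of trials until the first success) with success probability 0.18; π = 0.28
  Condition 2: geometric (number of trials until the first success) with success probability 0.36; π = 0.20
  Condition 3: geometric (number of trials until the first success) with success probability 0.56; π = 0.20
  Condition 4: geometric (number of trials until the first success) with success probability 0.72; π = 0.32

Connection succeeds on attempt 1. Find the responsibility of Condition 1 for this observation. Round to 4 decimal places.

0.1084

P(component k | x) = π_k·f_k(x) / marginal(x), where marginal(x) = Σ_j π_j·f_j(x).
Component likelihoods at x = 1:
  p_1 = 0.18·(1−0.18)^0 = 0.18·1 = 0.18
  p_2 = 0.36·(1−0.36)^0 = 0.36·1 = 0.36
  p_3 = 0.56·(1−0.56)^0 = 0.56·1 = 0.56
  p_4 = 0.72·(1−0.72)^0 = 0.72·1 = 0.72
Prior × likelihood for each component:
  π_1·p_1 = 0.28 × 0.18 = 0.0504
  π_2·p_2 = 0.20 × 0.36 = 0.072
  π_3·p_3 = 0.20 × 0.56 = 0.112
  π_4·p_4 = 0.32 × 0.72 = 0.2304
Normaliser: 0.0504 + 0.072 + 0.112 + 0.2304 = 0.4648
So the posterior for Condition 1 is 0.0504 / 0.4648 ≈ 0.1084.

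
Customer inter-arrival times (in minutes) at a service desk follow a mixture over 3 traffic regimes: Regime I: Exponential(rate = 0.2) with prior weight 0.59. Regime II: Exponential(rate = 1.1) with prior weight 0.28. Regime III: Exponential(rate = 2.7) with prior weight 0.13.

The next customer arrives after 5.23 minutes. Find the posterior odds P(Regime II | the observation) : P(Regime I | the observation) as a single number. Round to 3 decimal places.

0.024

Since P(k|x) ∝ P(Z=k) f_k(x), the posterior odds are P(Z=i) f_i(x) / (P(Z=j) f_j(x)).
Component likelihoods at x = 5.23 minutes:
  p_I = 0.2·e^(−0.2·5.23) = 0.2·e^(−1.0460) = 0.0702681
  p_II = 1.1·e^(−1.1·5.23) = 1.1·e^(−5.7530) = 0.00349057
  p_III = 2.7·e^(−2.7·5.23) = 2.7·e^(−14.1210) = 1.98926e-06
0.00097736 / 0.0414582 ≈ 0.024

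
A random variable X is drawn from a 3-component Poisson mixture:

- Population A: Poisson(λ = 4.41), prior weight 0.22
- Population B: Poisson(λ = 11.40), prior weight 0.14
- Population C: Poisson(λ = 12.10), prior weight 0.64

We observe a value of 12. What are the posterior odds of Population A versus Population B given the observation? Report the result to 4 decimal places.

Only the two components matter; the odds are (π_i f_i(x)) / (π_j f_j(x)).
Component likelihoods at x = 12:
  p_A = e^(−4.41)·4.41^12/12! = 0.00137305
  p_B = e^(−11.40)·11.40^12/12! = 0.112607
  p_C = e^(−12.10)·12.10^12/12! = 0.114321
0.000302072 / 0.0157649 ≈ 0.0192

0.0192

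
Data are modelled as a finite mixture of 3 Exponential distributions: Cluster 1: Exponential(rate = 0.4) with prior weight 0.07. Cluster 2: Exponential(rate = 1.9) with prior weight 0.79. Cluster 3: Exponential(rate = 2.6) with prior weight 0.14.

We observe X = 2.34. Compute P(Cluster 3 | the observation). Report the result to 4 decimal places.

P(component k | x) = w_k·f_k(x) / marginal(x), where marginal(x) = Σ_j w_j·f_j(x).
Evaluate each component's likelihood at the observed value:
  p_1 = 0.4·e^(−0.4·2.34) = 0.4·e^(−0.9360) = 0.156877
  p_2 = 1.9·e^(−1.9·2.34) = 1.9·e^(−4.4460) = 0.0222782
  p_3 = 2.6·e^(−2.6·2.34) = 2.6·e^(−6.0840) = 0.00592551
Prior × likelihood for each component:
  w_1·p_1 = 0.07 × 0.156877 = 0.0109814
  w_2·p_2 = 0.79 × 0.0222782 = 0.0175998
  w_3·p_3 = 0.14 × 0.00592551 = 0.000829571
Marginal: 0.0109814 + 0.0175998 + 0.000829571 = 0.0294108
Responsibility of Cluster 3: 0.000829571 / 0.0294108 ≈ 0.0282

0.0282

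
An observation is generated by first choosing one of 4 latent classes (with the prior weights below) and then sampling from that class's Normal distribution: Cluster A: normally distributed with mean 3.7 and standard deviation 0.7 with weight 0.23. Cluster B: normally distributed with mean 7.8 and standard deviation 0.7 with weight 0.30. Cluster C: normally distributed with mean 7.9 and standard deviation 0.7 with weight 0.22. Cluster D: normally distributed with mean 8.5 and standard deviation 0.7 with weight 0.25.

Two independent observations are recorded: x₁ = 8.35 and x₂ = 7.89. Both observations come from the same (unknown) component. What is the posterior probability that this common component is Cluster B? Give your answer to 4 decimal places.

Posterior ∝ prior × likelihood, so P(k | x) ∝ w_k f_k(x); normalise over all components.
Since both observations come from the same component, the likelihood for component k is f_k(x₁)·f_k(x₂).
  L_A = [(1/(0.7·√(2π)))·exp(−(8.35−3.7)²/(2·0.7²)) = 0.569918·exp(-22.06378) = 1.49154e-10] × [9.45567e-09] = 1.41035e-18
  L_B = [(1/(0.7·√(2π)))·exp(−(8.35−7.8)²/(2·0.7²)) = 0.569918·exp(-0.30867) = 0.418559] × [0.565226] = 0.236581
  L_C = [(1/(0.7·√(2π)))·exp(−(8.35−7.9)²/(2·0.7²)) = 0.569918·exp(-0.20663) = 0.463524] × [0.569859] = 0.264144
  L_D = [(1/(0.7·√(2π)))·exp(−(8.35−8.5)²/(2·0.7²)) = 0.569918·exp(-0.02296) = 0.556982] × [0.389864] = 0.217147
Multiply by the mixture weights:
  w_A·L_A = 0.23 × 1.41035e-18 = 3.24382e-19
  w_B·L_B = 0.30 × 0.236581 = 0.0709742
  w_C·L_C = 0.22 × 0.264144 = 0.0581116
  w_D·L_D = 0.25 × 0.217147 = 0.0542868
Sum: 3.24382e-19 + 0.0709742 + 0.0581116 + 0.0542868 = 0.183373
P(Cluster B | x₁,x₂) = 0.0709742 / 0.183373 ≈ 0.3870

0.3870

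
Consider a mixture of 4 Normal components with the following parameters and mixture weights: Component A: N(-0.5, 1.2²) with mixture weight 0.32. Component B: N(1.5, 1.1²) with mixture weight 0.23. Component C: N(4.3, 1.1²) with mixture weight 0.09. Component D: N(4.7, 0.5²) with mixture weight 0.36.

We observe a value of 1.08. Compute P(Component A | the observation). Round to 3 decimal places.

0.364

P(component k | x) = w_k·f_k(x) / marginal(x), where marginal(x) = Σ_j w_j·f_j(x).
Evaluate each component's likelihood at the observed value:
  f_A = (1/(1.2·√(2π)))·exp(−(1.08−-0.5)²/(2·1.2²)) = 0.332452·exp(-0.86681) = 0.139727
  f_B = (1/(1.1·√(2π)))·exp(−(1.08−1.5)²/(2·1.1²)) = 0.362675·exp(-0.07289) = 0.337179
  f_C = (1/(1.1·√(2π)))·exp(−(1.08−4.3)²/(2·1.1²)) = 0.362675·exp(-4.28446) = 0.00499803
  f_D = (1/(0.5·√(2π)))·exp(−(1.08−4.7)²/(2·0.5²)) = 0.797885·exp(-26.20880) = 3.30828e-12
Prior × likelihood for each component:
  w_A·f_A = 0.32 × 0.139727 = 0.0447126
  w_B·f_B = 0.23 × 0.337179 = 0.0775512
  w_C·f_C = 0.09 × 0.00499803 = 0.000449823
  w_D·f_D = 0.36 × 3.30828e-12 = 1.19098e-12
Evidence: 0.0447126 + 0.0775512 + 0.000449823 + 1.19098e-12 = 0.122714
Responsibility of Component A: 0.0447126 / 0.122714 ≈ 0.364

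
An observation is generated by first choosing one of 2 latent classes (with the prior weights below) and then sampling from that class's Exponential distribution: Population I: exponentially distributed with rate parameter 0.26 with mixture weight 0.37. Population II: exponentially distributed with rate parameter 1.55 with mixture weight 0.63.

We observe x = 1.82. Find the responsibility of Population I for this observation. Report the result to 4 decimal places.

0.5076

Posterior ∝ prior × likelihood, so P(k | x) ∝ P(Z=k) f_k(x); normalise over all components.
Evaluate each component's likelihood at the observed value:
  p_I = 0.161981
  p_II = 0.0922969
Multiply by the mixture weights:
  P(Z=I)·p_I = 0.37 × 0.161981 = 0.0599331
  P(Z=II)·p_II = 0.63 × 0.0922969 = 0.058147
Denominator: 0.0599331 + 0.058147 = 0.11808
Responsibility of Population I: 0.0599331 / 0.11808 ≈ 0.5076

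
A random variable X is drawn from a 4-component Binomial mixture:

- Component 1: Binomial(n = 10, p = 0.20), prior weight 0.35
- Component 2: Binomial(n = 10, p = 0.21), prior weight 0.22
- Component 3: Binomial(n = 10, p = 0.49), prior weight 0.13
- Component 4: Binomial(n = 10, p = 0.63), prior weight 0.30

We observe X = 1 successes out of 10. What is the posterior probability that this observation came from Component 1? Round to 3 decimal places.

By Bayes' theorem, P(k | x) = π_k f_k(x) / Σ_j π_j f_j(x).
Evaluate each component's likelihood at the observed value:
  f_1 = C(10,1)·0.20^1·0.80^9 = 10·0.2·0.134218 = 0.268435
  f_2 = C(10,1)·0.21^1·0.79^9 = 10·0.21·0.119852 = 0.251688
  f_3 = C(10,1)·0.49^1·0.51^9 = 10·0.49·0.00233417 = 0.0114374
  f_4 = C(10,1)·0.63^1·0.37^9 = 10·0.63·0.000129962 = 0.000818759
Unnormalised posteriors:
  π_1·f_1 = 0.35 × 0.268435 = 0.0939524
  π_2·f_2 = 0.22 × 0.251688 = 0.0553714
  π_3·f_3 = 0.13 × 0.0114374 = 0.00148686
  π_4·f_4 = 0.30 × 0.000818759 = 0.000245628
Sum: 0.0939524 + 0.0553714 + 0.00148686 + 0.000245628 = 0.151056
P(Component 1 | the observation) = 0.0939524 / 0.151056 ≈ 0.622

0.622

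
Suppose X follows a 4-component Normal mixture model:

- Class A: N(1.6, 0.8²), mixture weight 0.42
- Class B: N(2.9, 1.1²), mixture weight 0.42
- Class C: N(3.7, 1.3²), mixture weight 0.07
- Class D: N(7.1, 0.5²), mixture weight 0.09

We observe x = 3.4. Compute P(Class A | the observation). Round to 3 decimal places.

Apply Bayes' rule: the posterior for each component is proportional to its prior times its likelihood at x.
Normal densities:
  p_A = 0.0396746
  p_B = 0.327079
  p_C = 0.298815
  p_D = 1.02555e-12
Unnormalised posteriors:
  π_A·p_A = 0.42 × 0.0396746 = 0.0166633
  π_B·p_B = 0.42 × 0.327079 = 0.137373
  π_C·p_C = 0.07 × 0.298815 = 0.0209171
  π_D·p_D = 0.09 × 1.02555e-12 = 9.22996e-14
Denominator: 0.0166633 + 0.137373 + 0.0209171 + 9.22996e-14 = 0.174953
Responsibility of Class A: 0.0166633 / 0.174953 ≈ 0.095

0.095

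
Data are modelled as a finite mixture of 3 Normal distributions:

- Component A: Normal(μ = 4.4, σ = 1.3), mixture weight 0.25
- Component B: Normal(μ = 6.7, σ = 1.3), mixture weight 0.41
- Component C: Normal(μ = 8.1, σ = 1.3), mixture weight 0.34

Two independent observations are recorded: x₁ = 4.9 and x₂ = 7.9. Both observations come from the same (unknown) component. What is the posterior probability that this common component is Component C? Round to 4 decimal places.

0.1298

The responsibility of component k is w_k f_k(x) divided by Σ_j w_j f_j(x).
Since both observations come from the same component, the likelihood for component k is f_k(x₁)·f_k(x₂).
  L_A = [0.285] × [0.00818409] = 0.00233246
  L_B = [0.117669] × [0.20042] = 0.0235832
  L_C = [0.0148332] × [0.303268] = 0.00449844
Weight by the priors:
  w_A·L_A = 0.25 × 0.00233246 = 0.000583116
  w_B·L_B = 0.41 × 0.0235832 = 0.00966911
  w_C·L_C = 0.34 × 0.00449844 = 0.00152947
Sum: 0.000583116 + 0.00966911 + 0.00152947 = 0.0117817
P(Component C | x) = 0.00152947 / 0.0117817 ≈ 0.1298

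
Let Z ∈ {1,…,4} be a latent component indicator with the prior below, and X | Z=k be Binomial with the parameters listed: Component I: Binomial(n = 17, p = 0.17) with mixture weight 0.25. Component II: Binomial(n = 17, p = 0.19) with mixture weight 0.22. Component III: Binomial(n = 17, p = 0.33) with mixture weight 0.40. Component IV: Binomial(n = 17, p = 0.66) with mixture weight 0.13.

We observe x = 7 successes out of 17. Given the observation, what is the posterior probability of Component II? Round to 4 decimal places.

By Bayes' theorem, P(k | x) = P(Z=k) f_k(x) / Σ_j P(Z=j) f_j(x).
Component likelihoods at x = 7 successes out of 17:
  L_I = 0.0123822
  L_II = 0.0211349
  L_III = 0.151085
  L_IV = 0.0219014
Unnormalised posteriors:
  P(Z=I)·L_I = 0.25 × 0.0123822 = 0.00309555
  P(Z=II)·L_II = 0.22 × 0.0211349 = 0.00464968
  P(Z=III)·L_III = 0.40 × 0.151085 = 0.0604339
  P(Z=IV)·L_IV = 0.13 × 0.0219014 = 0.00284718
Sum: 0.00309555 + 0.00464968 + 0.0604339 + 0.00284718 = 0.0710263
So the posterior for Component II is 0.00464968 / 0.0710263 ≈ 0.0655.

0.0655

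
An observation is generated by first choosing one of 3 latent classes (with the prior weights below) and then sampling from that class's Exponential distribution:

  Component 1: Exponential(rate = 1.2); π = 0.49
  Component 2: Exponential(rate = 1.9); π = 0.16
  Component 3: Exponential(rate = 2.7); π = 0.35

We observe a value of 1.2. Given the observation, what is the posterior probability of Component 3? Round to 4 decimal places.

0.1784

Posterior ∝ prior × likelihood, so P(k | x) ∝ w_k f_k(x); normalise over all components.
Exponential densities:
  L_1 = 0.284313
  L_2 = 0.19434
  L_3 = 0.105743
Unnormalised posteriors:
  w_1·L_1 = 0.49 × 0.284313 = 0.139314
  w_2·L_2 = 0.16 × 0.19434 = 0.0310944
  w_3·L_3 = 0.35 × 0.105743 = 0.0370099
Normaliser: 0.139314 + 0.0310944 + 0.0370099 = 0.207418
P(Component 3 | data) ≈ 0.1784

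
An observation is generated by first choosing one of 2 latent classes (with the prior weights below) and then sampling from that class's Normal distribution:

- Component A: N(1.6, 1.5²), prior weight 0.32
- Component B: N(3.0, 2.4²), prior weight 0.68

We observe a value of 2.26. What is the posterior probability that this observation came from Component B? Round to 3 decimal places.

0.582

By Bayes' theorem, P(k | x) = w_k f_k(x) / Σ_j w_j f_j(x).
Component likelihoods at x = 2.26:
  L_A = (1/(1.5·√(2π)))·exp(−(2.26−1.6)²/(2·1.5²)) = 0.265962·exp(-0.09680) = 0.241423
  L_B = (1/(2.4·√(2π)))·exp(−(2.26−3.0)²/(2·2.4²)) = 0.166226·exp(-0.04753) = 0.158509
Unnormalised posteriors:
  w_A·L_A = 0.32 × 0.241423 = 0.0772554
  w_B·L_B = 0.68 × 0.158509 = 0.107786
Evidence: 0.0772554 + 0.107786 = 0.185042
So the posterior for Component B is 0.107786 / 0.185042 ≈ 0.582.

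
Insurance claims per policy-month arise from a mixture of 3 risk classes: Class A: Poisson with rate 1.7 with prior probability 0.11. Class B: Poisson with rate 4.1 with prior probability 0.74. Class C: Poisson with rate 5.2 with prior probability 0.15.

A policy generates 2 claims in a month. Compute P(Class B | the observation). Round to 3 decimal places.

0.719

Posterior ∝ prior × likelihood, so P(k | x) ∝ P(Z=k) f_k(x); normalise over all components.
Poisson probabilities:
  f_A = 0.263978
  f_B = 0.139293
  f_C = 0.074584
Unnormalised posteriors:
  P(Z=A)·f_A = 0.11 × 0.263978 = 0.0290375
  P(Z=B)·f_B = 0.74 × 0.139293 = 0.103077
  P(Z=C)·f_C = 0.15 × 0.074584 = 0.0111876
Evidence: 0.0290375 + 0.103077 + 0.0111876 = 0.143302
P(Class B | 2 claims) = 0.103077 / 0.143302 ≈ 0.719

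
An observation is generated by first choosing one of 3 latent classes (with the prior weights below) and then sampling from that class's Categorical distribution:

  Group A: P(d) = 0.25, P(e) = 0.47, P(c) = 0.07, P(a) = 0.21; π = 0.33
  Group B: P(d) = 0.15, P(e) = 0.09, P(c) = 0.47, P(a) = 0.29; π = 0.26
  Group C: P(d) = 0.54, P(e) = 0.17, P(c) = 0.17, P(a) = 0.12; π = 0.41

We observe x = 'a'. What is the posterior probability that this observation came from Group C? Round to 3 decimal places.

0.254

Apply Bayes' rule: the posterior for each component is proportional to its prior times its likelihood at x.
Evaluate each component's likelihood at the observed value:
  f_A = 0.21
  f_B = 0.29
  f_C = 0.12
Unnormalised posteriors:
  π_A·f_A = 0.33 × 0.21 = 0.0693
  π_B·f_B = 0.26 × 0.29 = 0.0754
  π_C·f_C = 0.41 × 0.12 = 0.0492
Denominator: 0.0693 + 0.0754 + 0.0492 = 0.1939
Responsibility of Group C: 0.0492 / 0.1939 ≈ 0.254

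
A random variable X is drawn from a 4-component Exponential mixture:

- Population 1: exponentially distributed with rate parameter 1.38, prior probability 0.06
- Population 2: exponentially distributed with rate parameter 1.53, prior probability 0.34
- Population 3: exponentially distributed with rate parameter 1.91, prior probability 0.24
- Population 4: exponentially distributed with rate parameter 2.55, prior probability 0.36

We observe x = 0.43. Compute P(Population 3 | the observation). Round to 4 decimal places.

By Bayes' theorem, P(k | x) = P(Z=k) f_k(x) / Σ_j P(Z=j) f_j(x).
Exponential densities:
  f_1 = 0.762375
  f_2 = 0.792445
  f_3 = 0.840132
  f_4 = 0.851797
Multiply by the mixture weights:
  P(Z=1)·f_1 = 0.06 × 0.762375 = 0.0457425
  P(Z=2)·f_2 = 0.34 × 0.792445 = 0.269431
  P(Z=3)·f_3 = 0.24 × 0.840132 = 0.201632
  P(Z=4)·f_4 = 0.36 × 0.851797 = 0.306647
Normaliser: 0.0457425 + 0.269431 + 0.201632 + 0.306647 = 0.823452
So the posterior for Population 3 is 0.201632 / 0.823452 ≈ 0.2449.

0.2449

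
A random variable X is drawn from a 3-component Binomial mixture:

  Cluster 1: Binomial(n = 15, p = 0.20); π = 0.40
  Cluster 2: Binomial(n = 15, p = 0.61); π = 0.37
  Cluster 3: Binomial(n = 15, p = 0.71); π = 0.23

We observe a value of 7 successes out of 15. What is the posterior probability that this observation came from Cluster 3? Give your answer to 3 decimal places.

0.129

By Bayes' theorem, P(k | x) = P(Z=k) f_k(x) / Σ_j P(Z=j) f_j(x).
Evaluate each component's likelihood at the observed value:
  f_1 = 0.0138191
  f_2 = 0.108237
  f_3 = 0.029278
Prior × likelihood for each component:
  P(Z=1)·f_1 = 0.40 × 0.0138191 = 0.00552762
  P(Z=2)·f_2 = 0.37 × 0.108237 = 0.0400476
  P(Z=3)·f_3 = 0.23 × 0.029278 = 0.00673393
Denominator: 0.00552762 + 0.0400476 + 0.00673393 = 0.0523091
P(Cluster 3 | x) ≈ 0.129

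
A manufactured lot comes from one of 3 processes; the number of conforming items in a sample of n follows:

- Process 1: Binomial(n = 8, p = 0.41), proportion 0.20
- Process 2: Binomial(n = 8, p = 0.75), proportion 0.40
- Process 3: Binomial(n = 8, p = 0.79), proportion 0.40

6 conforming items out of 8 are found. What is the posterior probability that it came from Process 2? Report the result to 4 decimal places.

0.4907

The responsibility of component k is π_k f_k(x) divided by Σ_j π_j f_j(x).
Evaluate each component's likelihood at the observed value:
  f_1 = 0.0462983
  f_2 = 0.311462
  f_3 = 0.300164
Multiply by the mixture weights:
  π_1·f_1 = 0.20 × 0.0462983 = 0.00925966
  π_2·f_2 = 0.40 × 0.311462 = 0.124585
  π_3·f_3 = 0.40 × 0.300164 = 0.120066
Evidence: 0.00925966 + 0.124585 + 0.120066 = 0.25391
P(Process 2 | data) = 0.124585 / 0.25391 ≈ 0.4907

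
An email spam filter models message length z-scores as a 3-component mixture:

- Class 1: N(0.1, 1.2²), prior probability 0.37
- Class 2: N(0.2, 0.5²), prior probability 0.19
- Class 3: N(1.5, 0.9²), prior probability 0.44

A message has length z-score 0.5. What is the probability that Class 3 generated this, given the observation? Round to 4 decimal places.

By Bayes' theorem, P(k | x) = π_k f_k(x) / Σ_j π_j f_j(x).
Normal densities:
  L_1 = (1/(1.2·√(2π)))·exp(−(0.5−0.1)²/(2·1.2²)) = 0.332452·exp(-0.05556) = 0.314486
  L_2 = (1/(0.5·√(2π)))·exp(−(0.5−0.2)²/(2·0.5²)) = 0.797885·exp(-0.18000) = 0.666449
  L_3 = (1/(0.9·√(2π)))·exp(−(0.5−1.5)²/(2·0.9²)) = 0.443269·exp(-0.61728) = 0.239103
Weight by the priors:
  π_1·L_1 = 0.37 × 0.314486 = 0.11636
  π_2·L_2 = 0.19 × 0.666449 = 0.126625
  π_3·L_3 = 0.44 × 0.239103 = 0.105205
Denominator: 0.11636 + 0.126625 + 0.105205 = 0.34819
P(Class 3 | x) ≈ 0.3021

0.3021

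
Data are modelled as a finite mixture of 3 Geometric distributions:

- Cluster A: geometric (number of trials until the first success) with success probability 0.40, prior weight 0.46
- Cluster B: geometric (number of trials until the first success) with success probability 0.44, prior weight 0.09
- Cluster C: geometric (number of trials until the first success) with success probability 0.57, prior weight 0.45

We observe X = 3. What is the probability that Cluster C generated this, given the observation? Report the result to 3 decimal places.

0.376

The responsibility of component k is π_k f_k(x) divided by Σ_j π_j f_j(x).
Evaluate each component's likelihood at the observed value:
  p_A = 0.144
  p_B = 0.137984
  p_C = 0.105393
Prior × likelihood for each component:
  π_A·p_A = 0.46 × 0.144 = 0.06624
  π_B·p_B = 0.09 × 0.137984 = 0.0124186
  π_C·p_C = 0.45 × 0.105393 = 0.0474269
Denominator: 0.06624 + 0.0124186 + 0.0474269 = 0.126085
Responsibility of Cluster C: 0.0474269 / 0.126085 ≈ 0.376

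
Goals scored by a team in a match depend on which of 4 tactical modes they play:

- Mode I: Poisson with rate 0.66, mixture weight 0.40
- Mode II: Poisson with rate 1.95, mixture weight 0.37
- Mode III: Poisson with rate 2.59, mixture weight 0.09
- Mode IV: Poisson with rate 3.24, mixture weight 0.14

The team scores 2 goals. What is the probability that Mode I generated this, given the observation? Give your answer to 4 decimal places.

P(component k | x) = π_k·f_k(x) / marginal(x), where marginal(x) = Σ_j π_j·f_j(x).
Poisson probabilities:
  p_I = 0.11257
  p_II = 0.270499
  p_III = 0.251621
  p_IV = 0.205563
Weight by the priors:
  π_I·p_I = 0.40 × 0.11257 = 0.0450281
  π_II·p_II = 0.37 × 0.270499 = 0.100084
  π_III·p_III = 0.09 × 0.251621 = 0.0226459
  π_IV·p_IV = 0.14 × 0.205563 = 0.0287789
Sum: 0.0450281 + 0.100084 + 0.0226459 + 0.0287789 = 0.196537
P(Mode I | the observation) = 0.0450281 / 0.196537 ≈ 0.2291

0.2291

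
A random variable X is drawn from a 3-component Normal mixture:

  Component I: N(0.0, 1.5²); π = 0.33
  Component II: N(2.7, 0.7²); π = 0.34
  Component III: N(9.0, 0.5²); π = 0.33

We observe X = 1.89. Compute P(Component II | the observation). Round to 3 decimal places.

Posterior ∝ prior × likelihood, so P(k | x) ∝ π_k f_k(x); normalise over all components.
Evaluate each component's likelihood at the observed value:
  f_I = 0.120247
  f_II = 0.291781
  f_III = 9.83884e-45
Unnormalised posteriors:
  π_I·f_I = 0.33 × 0.120247 = 0.0396817
  π_II·f_II = 0.34 × 0.291781 = 0.0992054
  π_III·f_III = 0.33 × 9.83884e-45 = 3.24682e-45
Sum: 0.0396817 + 0.0992054 + 3.24682e-45 = 0.138887
P(Component II | data) ≈ 0.714

0.714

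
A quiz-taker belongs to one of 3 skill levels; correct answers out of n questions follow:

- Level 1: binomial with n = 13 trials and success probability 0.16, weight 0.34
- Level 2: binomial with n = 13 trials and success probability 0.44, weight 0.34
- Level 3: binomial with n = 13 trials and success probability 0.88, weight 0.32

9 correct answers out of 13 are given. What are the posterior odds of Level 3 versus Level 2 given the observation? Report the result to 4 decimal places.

1.0160

Since P(k|x) ∝ π_k f_k(x), the posterior odds are π_i f_i(x) / (π_j f_j(x)).
Evaluate each component's likelihood at the observed value:
  f_1 = 2.44626e-05
  f_2 = 0.0434643
  f_3 = 0.0469218
Posterior odds = (π_3·f_3) / (π_2·f_2) = (0.32·0.0469218) / (0.34·0.0434643) = 0.015015 / 0.0147778 ≈ 1.0160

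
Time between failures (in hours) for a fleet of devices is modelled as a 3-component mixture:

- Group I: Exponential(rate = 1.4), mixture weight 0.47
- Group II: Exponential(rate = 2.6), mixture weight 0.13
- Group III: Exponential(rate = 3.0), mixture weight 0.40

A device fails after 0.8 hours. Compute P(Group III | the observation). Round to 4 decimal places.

0.2976

Apply Bayes' rule: the posterior for each component is proportional to its prior times its likelihood at x.
Component likelihoods at x = 0.8 hours:
  p_I = 0.456792
  p_II = 0.324819
  p_III = 0.272154
Prior × likelihood for each component:
  P(Z=I)·p_I = 0.47 × 0.456792 = 0.214692
  P(Z=II)·p_II = 0.13 × 0.324819 = 0.0422264
  P(Z=III)·p_III = 0.40 × 0.272154 = 0.108862
Denominator: 0.214692 + 0.0422264 + 0.108862 = 0.36578
Responsibility of Group III: 0.108862 / 0.36578 ≈ 0.2976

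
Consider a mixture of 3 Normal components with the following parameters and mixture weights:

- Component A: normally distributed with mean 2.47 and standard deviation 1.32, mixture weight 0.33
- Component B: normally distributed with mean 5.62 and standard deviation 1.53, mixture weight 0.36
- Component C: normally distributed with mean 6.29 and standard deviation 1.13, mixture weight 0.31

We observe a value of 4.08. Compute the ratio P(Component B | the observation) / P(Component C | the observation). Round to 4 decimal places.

The posterior odds equal the prior odds times the likelihood ratio: (π_i/π_j)·(f_i(x)/f_j(x)).
Normal densities:
  p_A = 0.143646
  p_B = 0.157117
  p_C = 0.0521496
Posterior odds = (π_B·p_B) / (π_C·p_C) = (0.36·0.157117) / (0.31·0.0521496) = 0.0565622 / 0.0161664 ≈ 3.4988

3.4988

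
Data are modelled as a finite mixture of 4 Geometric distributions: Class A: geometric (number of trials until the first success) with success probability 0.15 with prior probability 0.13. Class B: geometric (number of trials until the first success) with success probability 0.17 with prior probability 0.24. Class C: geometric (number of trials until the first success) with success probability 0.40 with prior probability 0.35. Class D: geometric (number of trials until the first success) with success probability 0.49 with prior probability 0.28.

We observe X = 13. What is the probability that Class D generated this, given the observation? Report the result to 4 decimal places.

0.0057

Apply Bayes' rule: the posterior for each component is proportional to its prior times its likelihood at x.
Component likelihoods at x = 13:
  L_A = 0.15·(1−0.15)^12 = 0.15·0.142242 = 0.0213363
  L_B = 0.17·(1−0.17)^12 = 0.17·0.10689 = 0.0181713
  L_C = 0.40·(1−0.40)^12 = 0.40·0.00217678 = 0.000870713
  L_D = 0.49·(1−0.49)^12 = 0.49·0.000309629 = 0.000151718
Prior × likelihood for each component:
  P(Z=A)·L_A = 0.13 × 0.0213363 = 0.00277371
  P(Z=B)·L_B = 0.24 × 0.0181713 = 0.00436111
  P(Z=C)·L_C = 0.35 × 0.000870713 = 0.00030475
  P(Z=D)·L_D = 0.28 × 0.000151718 = 4.24811e-05
Evidence: 0.00277371 + 0.00436111 + 0.00030475 + 4.24811e-05 = 0.00748206
So the posterior for Class D is 4.24811e-05 / 0.00748206 ≈ 0.0057.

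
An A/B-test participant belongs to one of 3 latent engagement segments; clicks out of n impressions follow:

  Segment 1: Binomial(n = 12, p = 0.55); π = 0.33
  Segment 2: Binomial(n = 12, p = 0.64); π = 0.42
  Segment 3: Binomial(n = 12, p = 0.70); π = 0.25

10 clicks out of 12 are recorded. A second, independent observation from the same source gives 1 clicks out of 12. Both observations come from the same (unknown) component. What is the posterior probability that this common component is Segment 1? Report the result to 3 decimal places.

0.701

By Bayes' theorem, P(k | x) = w_k f_k(x) / Σ_j w_j f_j(x).
Since both observations come from the same component, the likelihood for component k is f_k(x₁)·f_k(x₂).
  f_1 = [C(12,10)·0.55^10·0.45^2 = 66·0.00253295·0.2025 = 0.0338529] × [0.0010113] = 3.42356e-05
  f_2 = [C(12,10)·0.64^10·0.36^2 = 66·0.0115292·0.1296 = 0.0986163] × [0.000101085] = 9.96867e-06
  f_3 = [C(12,10)·0.70^10·0.30^2 = 66·0.0282475·0.09 = 0.16779] × [1.48803e-05] = 2.49678e-06
Unnormalised posteriors:
  w_1·f_1 = 0.33 × 3.42356e-05 = 1.12977e-05
  w_2·f_2 = 0.42 × 9.96867e-06 = 4.18684e-06
  w_3·f_3 = 0.25 × 2.49678e-06 = 6.24195e-07
Sum: 1.12977e-05 + 4.18684e-06 + 6.24195e-07 = 1.61088e-05
Responsibility of Segment 1: 1.12977e-05 / 1.61088e-05 ≈ 0.701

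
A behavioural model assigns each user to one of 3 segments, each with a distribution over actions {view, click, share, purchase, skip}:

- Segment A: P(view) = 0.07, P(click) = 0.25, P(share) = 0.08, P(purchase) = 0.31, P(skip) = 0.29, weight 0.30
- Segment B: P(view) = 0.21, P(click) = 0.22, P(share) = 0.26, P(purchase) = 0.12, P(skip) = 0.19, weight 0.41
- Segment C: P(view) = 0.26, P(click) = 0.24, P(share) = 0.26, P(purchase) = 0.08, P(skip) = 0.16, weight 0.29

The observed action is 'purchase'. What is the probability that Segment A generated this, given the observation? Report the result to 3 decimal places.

Apply Bayes' rule: the posterior for each component is proportional to its prior times its likelihood at x.
Categorical probabilities:
  L_A = 0.31
  L_B = 0.12
  L_C = 0.08
Weight by the priors:
  P(Z=A)·L_A = 0.30 × 0.31 = 0.093
  P(Z=B)·L_B = 0.41 × 0.12 = 0.0492
  P(Z=C)·L_C = 0.29 × 0.08 = 0.0232
Evidence: 0.093 + 0.0492 + 0.0232 = 0.1654
So the posterior for Segment A is 0.093 / 0.1654 ≈ 0.562.

0.562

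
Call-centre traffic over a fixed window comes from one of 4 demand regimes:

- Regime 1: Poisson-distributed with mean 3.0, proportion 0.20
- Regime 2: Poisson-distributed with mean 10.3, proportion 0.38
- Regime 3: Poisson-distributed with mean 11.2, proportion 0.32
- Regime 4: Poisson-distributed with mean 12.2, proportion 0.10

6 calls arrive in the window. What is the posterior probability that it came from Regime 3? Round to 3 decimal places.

0.263

By Bayes' theorem, P(k | x) = P(Z=k) f_k(x) / Σ_j P(Z=j) f_j(x).
Component likelihoods at x = 6 calls:
  L_1 = 0.0504094
  L_2 = 0.0557773
  L_3 = 0.0374867
  L_4 = 0.0230374
Multiply by the mixture weights:
  P(Z=1)·L_1 = 0.20 × 0.0504094 = 0.0100819
  P(Z=2)·L_2 = 0.38 × 0.0557773 = 0.0211954
  P(Z=3)·L_3 = 0.32 × 0.0374867 = 0.0119958
  P(Z=4)·L_4 = 0.10 × 0.0230374 = 0.00230374
Normaliser: 0.0100819 + 0.0211954 + 0.0119958 + 0.00230374 = 0.0455768
So the posterior for Regime 3 is 0.0119958 / 0.0455768 ≈ 0.263.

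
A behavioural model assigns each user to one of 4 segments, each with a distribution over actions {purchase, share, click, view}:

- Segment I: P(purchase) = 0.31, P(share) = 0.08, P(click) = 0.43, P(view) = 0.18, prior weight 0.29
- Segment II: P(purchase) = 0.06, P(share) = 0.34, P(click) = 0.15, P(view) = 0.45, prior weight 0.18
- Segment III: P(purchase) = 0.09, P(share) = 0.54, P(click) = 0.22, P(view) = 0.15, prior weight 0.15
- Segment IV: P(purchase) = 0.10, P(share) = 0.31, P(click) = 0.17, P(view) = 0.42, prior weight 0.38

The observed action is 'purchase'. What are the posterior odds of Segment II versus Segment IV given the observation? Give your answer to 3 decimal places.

0.284

Only the two components matter; the odds are (π_i f_i(x)) / (π_j f_j(x)).
Component likelihoods at x = 'purchase':
  L_I = 0.31
  L_II = 0.06
  L_III = 0.09
  L_IV = 0.1
Odds = (0.18/0.38) × (0.06/0.1) = 0.473684 × 0.6 ≈ 0.284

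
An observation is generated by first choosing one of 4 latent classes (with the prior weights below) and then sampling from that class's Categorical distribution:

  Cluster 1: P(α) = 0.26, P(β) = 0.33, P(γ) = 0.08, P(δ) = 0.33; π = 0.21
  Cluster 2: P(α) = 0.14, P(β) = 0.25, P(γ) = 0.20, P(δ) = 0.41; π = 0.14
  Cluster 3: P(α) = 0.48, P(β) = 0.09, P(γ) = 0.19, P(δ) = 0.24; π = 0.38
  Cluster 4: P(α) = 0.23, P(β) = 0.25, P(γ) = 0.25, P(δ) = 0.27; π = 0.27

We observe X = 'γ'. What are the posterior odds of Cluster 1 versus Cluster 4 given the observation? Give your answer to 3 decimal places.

Since P(k|x) ∝ π_k f_k(x), the posterior odds are π_i f_i(x) / (π_j f_j(x)).
Component likelihoods at x = 'γ':
  p_1 = 0.08
  p_2 = 0.2
  p_3 = 0.19
  p_4 = 0.25
0.0168 / 0.0675 ≈ 0.249

0.249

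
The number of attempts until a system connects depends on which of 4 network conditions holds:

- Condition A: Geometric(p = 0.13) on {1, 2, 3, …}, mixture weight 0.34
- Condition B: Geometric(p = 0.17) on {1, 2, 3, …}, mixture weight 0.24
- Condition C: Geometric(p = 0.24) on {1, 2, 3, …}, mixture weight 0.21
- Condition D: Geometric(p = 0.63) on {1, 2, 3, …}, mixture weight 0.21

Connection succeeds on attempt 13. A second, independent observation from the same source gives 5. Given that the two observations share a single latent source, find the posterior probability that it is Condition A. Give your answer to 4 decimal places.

By Bayes' theorem, P(k | x) = π_k f_k(x) / Σ_j π_j f_j(x).
Since both observations come from the same component, the likelihood for component k is f_k(x₁)·f_k(x₂).
  f_A = [0.0244441] × [0.0744767] = 0.00182052
  f_B = [0.0181713] × [0.0806791] = 0.00146605
  f_C = [0.00891198] × [0.0800692] = 0.000713576
  f_D = [4.14726e-06] × [0.0118072] = 4.89676e-08
Multiply by the mixture weights:
  π_A·f_A = 0.34 × 0.00182052 = 0.000618976
  π_B·f_B = 0.24 × 0.00146605 = 0.000351851
  π_C·f_C = 0.21 × 0.000713576 = 0.000149851
  π_D·f_D = 0.21 × 4.89676e-08 = 1.02832e-08
Marginal: 0.000618976 + 0.000351851 + 0.000149851 + 1.02832e-08 = 0.00112069
P(Condition A | x₁,x₂) = 0.000618976 / 0.00112069 ≈ 0.5523

0.5523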